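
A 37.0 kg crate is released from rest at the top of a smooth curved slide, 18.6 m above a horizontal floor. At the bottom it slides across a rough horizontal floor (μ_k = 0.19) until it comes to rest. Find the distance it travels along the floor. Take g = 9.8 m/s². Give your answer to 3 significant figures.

d = 97.9 m

Applying the work–energy principle:
At rest all PE has been dissipated by friction: mgh = μ_k m g d
d = h/μ_k = 18.6/0.19 = 97.89 m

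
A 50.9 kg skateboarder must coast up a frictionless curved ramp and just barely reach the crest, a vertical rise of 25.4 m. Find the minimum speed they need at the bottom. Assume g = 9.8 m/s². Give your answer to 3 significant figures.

v = 22.3 m/s

At the top they are momentarily at rest, so all KE converts to PE: ½mv² = mgh
v = √(2gh) = √(2 × 9.8 × 25.4) = 22.31 m/s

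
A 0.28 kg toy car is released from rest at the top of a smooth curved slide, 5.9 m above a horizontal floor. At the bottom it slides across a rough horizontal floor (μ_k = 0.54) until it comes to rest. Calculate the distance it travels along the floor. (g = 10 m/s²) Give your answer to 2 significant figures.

d = 11 m

Energy at the top = energy at the end + work done against friction:
At rest all PE has been dissipated by friction: mgh = μ_k m g d
d = h/μ_k = 5.9/0.54 = 10.93 m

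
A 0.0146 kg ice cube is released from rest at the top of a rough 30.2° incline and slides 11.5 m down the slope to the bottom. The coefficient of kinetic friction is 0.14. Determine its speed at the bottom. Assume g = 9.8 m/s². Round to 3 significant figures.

v = 9.28 m/s

Energy: mgh = ½mv² + W_f, with h = L sinθ and W_f = μ_k (mg cosθ) L
mgh = mgL sinθ = (0.0146)(9.8)(11.5)sin30.2° = 0.82768 J
W_f = μ_k mg cosθ · L = (0.14)(0.0146)(9.8)cos30.2°·11.5 = 0.1991 J
½mv² = 0.82768 − 0.1991 = 0.62859 J
v = √(2 × 0.62859/0.0146) = 9.279 m/s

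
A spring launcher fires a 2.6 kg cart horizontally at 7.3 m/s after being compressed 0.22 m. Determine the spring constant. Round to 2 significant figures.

k = 2900 N/m

½kx² = ½mv²
k = mv²/x² = (2.6)(7.3)²/(0.22)² = 2863 N/m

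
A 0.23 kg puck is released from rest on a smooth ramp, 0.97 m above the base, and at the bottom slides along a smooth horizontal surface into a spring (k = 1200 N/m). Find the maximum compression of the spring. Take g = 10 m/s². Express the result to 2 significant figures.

x = 0.061 m

At max compression the puck is momentarily at rest: mgh = ½kx²
x = √(2mgh/k) = √(2 × 0.23 × 10 × 0.97 / 1200) = 0.06098 m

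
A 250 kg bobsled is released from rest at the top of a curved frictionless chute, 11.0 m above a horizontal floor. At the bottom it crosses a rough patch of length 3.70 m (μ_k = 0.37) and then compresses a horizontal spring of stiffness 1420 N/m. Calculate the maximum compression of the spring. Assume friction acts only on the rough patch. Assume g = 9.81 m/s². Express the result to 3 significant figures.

Initial energy: E₁ = mgh = (250)(9.81)(11.0) = 26978 J
Friction removes W_f = μ_k mg d = (0.37)(250)(9.81)(3.70) = 3357 J
Energy reaching the spring: E = 26978 − 3357 = 23620 J
At max compression ½kx² = E ⇒ x = √(2E/k) = √(2 × 23620/1420) = 5.768 m

x = 5.77 m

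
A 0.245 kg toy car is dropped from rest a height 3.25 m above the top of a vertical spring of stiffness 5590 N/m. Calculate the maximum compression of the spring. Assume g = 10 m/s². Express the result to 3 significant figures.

Take the reference level at the top of the uncompressed spring. At max compression the car has fallen H + x and is momentarily at rest:
mg(H + x) = ½kx²
½(5590)x² − (0.245)(10)x − (0.245)(10)(3.25) = 0
2795x² − 2.450x − 7.963 = 0
x = [2.450 + √(6.003 + 89021)]/(2 × 2795) = 0.05381 m

x = 0.0538 m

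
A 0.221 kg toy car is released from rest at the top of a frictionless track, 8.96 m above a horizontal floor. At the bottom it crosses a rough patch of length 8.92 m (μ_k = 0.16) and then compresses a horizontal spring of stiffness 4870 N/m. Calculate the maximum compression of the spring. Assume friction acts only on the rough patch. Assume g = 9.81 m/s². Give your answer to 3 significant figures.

x = 0.0819 m

Initial energy: E₁ = mgh = (0.221)(9.81)(8.96) = 19.425 J
Friction removes W_f = μ_k mg d = (0.16)(0.221)(9.81)(8.92) = 3.094 J
Energy reaching the spring: E = 19.425 − 3.094 = 16.331 J
At max compression ½kx² = E ⇒ x = √(2E/k) = √(2 × 16.331/4870) = 0.08190 m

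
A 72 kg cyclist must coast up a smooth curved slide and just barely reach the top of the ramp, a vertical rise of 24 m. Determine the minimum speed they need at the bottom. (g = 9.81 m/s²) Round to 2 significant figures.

v = 22 m/s

At the top they are momentarily at rest, so all KE converts to PE: ½mv² = mgh
v = √(2gh) = √(2 × 9.81 × 24) = 21.70 m/s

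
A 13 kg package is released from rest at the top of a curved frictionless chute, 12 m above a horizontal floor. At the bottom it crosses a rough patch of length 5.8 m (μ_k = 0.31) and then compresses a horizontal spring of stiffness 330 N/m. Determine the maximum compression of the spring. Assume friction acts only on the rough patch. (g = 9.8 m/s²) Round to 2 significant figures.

Initial energy: E₁ = mgh = (13)(9.8)(12) = 1528.8 J
Friction removes W_f = μ_k mg d = (0.31)(13)(9.8)(5.8) = 229.1 J
Energy reaching the spring: E = 1528.8 − 229.1 = 1299.7 J
At max compression ½kx² = E ⇒ x = √(2E/k) = √(2 × 1299.7/330) = 2.807 m

x = 2.8 m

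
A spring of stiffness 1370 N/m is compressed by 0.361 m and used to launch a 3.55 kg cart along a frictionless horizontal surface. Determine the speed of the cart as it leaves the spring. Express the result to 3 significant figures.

v = 7.09 m/s

Spring PE converts entirely to kinetic energy: ½kx² = ½mv²
v = x√(k/m) = 0.361 × √(1370/3.55) = 7.092 m/s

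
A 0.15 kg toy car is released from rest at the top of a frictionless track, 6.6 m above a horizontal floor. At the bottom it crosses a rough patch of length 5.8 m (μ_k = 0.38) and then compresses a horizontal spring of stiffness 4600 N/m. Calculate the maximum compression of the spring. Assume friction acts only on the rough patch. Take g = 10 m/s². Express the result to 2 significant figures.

Initial energy: E₁ = mgh = (0.15)(10)(6.6) = 9.9000 J
Friction removes W_f = μ_k mg d = (0.38)(0.15)(10)(5.8) = 3.306 J
Energy reaching the spring: E = 9.9000 − 3.306 = 6.5940 J
At max compression ½kx² = E ⇒ x = √(2E/k) = √(2 × 6.5940/4600) = 0.05354 m

x = 0.054 m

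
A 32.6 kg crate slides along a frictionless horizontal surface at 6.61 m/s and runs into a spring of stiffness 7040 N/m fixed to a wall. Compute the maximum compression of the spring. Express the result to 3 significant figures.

x = 0.450 m

All KE is stored as spring PE at maximum compression: ½mv² = ½kx²
x = v√(m/k) = 6.61 × √(32.6/7040) = 0.4498 m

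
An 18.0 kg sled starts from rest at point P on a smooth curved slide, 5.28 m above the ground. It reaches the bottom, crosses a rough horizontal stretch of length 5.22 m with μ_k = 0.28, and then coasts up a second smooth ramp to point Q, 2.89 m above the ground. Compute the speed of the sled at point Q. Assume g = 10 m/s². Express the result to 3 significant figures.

Energy at P: mgh₁ = (18.0)(10)(5.28) = 950.40 J
Friction loss: W_f = μ_k mg d = 263.1 J
At Q: ½mv² + mgh₂ = mgh₁ − W_f
½mv² = 950.40 − 263.1 − 520.20 = 167.11 J
v = √(2 × 167.11/18.0) = 4.309 m/s

v = 4.31 m/s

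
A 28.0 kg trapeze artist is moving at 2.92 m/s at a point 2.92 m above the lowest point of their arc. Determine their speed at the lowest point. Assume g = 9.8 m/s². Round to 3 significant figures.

Energy conservation between the two points: ½mv₀² + mgh = ½mv²
v² = v₀² + 2gh = (2.92)² + 2(9.8)(2.92) = 65.758
v = √65.758 = 8.109 m/s

v = 8.11 m/s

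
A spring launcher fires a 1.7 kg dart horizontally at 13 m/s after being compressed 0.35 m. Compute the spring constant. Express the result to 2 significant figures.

k = 2300 N/m

Energy stored in the spring equals the launch KE: ½kx² = ½mv²
k = mv²/x² = (1.7)(13)²/(0.35)² = 2345 N/m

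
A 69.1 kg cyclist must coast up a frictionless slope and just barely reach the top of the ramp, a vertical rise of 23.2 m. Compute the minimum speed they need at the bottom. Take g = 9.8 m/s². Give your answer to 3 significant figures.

v = 21.3 m/s

At the top they are momentarily at rest, so all KE converts to PE: ½mv² = mgh
v = √(2gh) = √(2 × 9.8 × 23.2) = 21.32 m/s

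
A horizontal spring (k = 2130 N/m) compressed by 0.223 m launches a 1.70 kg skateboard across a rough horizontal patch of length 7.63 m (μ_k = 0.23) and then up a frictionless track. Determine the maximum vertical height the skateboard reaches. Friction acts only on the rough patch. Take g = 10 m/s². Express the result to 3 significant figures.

Spring energy: E₀ = ½kx² = ½(2130)(0.223)² = 52.961 J
Friction: W_f = μ_k mg d = (0.23)(1.70)(10)(7.63) = 29.83 J
Energy at base of ramp: E = 52.961 − 29.83 = 23.128 J
At max height all remaining energy is PE: mgh = E ⇒ h = E/(mg) = 23.128/(1.70 × 10) = 1.360 m

h = 1.36 m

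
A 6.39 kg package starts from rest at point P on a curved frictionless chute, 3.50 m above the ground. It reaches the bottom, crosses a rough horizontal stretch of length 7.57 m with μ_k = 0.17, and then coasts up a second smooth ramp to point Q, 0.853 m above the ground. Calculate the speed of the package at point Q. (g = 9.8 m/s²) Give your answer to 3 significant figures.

Energy at P: mgh₁ = (6.39)(9.8)(3.50) = 219.18 J
Friction loss: W_f = μ_k mg d = 80.59 J
At Q: ½mv² + mgh₂ = mgh₁ − W_f
½mv² = 219.18 − 80.59 − 53.417 = 85.172 J
v = √(2 × 85.172/6.39) = 5.163 m/s

v = 5.16 m/s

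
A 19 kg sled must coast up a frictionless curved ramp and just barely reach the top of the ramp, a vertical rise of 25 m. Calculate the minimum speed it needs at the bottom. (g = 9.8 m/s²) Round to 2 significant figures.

v = 22 m/s

At the top it is momentarily at rest, so all KE converts to PE: ½mv² = mgh
v = √(2gh) = √(2 × 9.8 × 25) = 22.14 m/s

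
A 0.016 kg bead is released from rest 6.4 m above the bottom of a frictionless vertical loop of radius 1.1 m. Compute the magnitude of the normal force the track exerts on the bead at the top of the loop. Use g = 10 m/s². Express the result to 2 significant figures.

Energy from release to top (height 2r): mgh = ½mv_top² + mg(2r)
v_top² = 2g(h − 2r) = 2(10)(6.4 − 2.200) = 84.000 m²/s²
At the top, both N and weight point toward the centre: N + mg = mv_top²/r
N = m(v_top²/r − g) = 0.016(84.000/1.1 − 10) = 1.062 N

N = 1.1 N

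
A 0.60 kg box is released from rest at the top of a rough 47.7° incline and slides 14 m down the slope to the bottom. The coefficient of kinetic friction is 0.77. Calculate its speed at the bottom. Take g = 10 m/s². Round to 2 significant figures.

v = 7.9 m/s

Work–energy: mg(L sinθ) − μ_k(mg cosθ)L = ½mv²
mgh = mgL sinθ = (0.60)(10)(14)sin47.7° = 62.129 J
W_f = μ_k mg cosθ · L = (0.77)(0.60)(10)cos47.7°·14 = 43.53 J
½mv² = 62.129 − 43.53 = 18.599 J
v = √(2 × 18.599/0.60) = 7.874 m/s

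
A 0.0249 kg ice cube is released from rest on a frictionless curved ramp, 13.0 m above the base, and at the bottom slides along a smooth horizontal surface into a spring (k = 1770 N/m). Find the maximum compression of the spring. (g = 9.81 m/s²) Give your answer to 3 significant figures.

At max compression the cube is momentarily at rest: mgh = ½kx²
x = √(2mgh/k) = √(2 × 0.0249 × 9.81 × 13.0 / 1770) = 0.05990 m

x = 0.0599 m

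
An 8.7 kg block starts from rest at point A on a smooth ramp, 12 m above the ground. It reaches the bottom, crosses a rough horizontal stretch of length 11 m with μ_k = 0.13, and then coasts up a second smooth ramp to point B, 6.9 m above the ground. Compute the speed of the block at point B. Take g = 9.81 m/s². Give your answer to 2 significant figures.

v = 8.5 m/s

Energy at A: mgh₁ = (8.7)(9.81)(12) = 1024.2 J
Friction loss: W_f = μ_k mg d = 122.0 J
At B: ½mv² + mgh₂ = mgh₁ − W_f
½mv² = 1024.2 − 122.0 − 588.89 = 313.22 J
v = √(2 × 313.22/8.7) = 8.486 m/s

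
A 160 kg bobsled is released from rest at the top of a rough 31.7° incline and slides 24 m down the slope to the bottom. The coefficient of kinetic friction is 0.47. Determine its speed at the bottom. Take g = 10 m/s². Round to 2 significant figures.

v = 7.8 m/s

Energy: mgh = ½mv² + W_f, with h = L sinθ and W_f = μ_k (mg cosθ) L
mgh = mgL sinθ = (160)(10)(24)sin31.7° = 20178 J
W_f = μ_k mg cosθ · L = (0.47)(160)(10)cos31.7°·24 = 15355 J
½mv² = 20178 − 15355 = 4822.7 J
v = √(2 × 4822.7/160) = 7.764 m/s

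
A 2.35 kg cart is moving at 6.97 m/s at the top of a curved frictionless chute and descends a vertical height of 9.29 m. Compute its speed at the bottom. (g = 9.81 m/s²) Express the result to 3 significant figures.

By conservation of mechanical energy, ½mv₀² + mgh = ½mv²
v² = v₀² + 2gh = (6.97)² + 2(9.81)(9.29) = 230.85
v = √230.85 = 15.19 m/s

v = 15.2 m/s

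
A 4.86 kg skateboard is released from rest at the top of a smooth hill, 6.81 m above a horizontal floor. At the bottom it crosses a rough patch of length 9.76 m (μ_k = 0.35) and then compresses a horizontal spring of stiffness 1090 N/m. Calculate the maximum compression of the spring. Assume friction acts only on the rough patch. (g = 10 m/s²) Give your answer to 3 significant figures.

x = 0.550 m

Initial energy: E₁ = mgh = (4.86)(10)(6.81) = 330.97 J
Friction removes W_f = μ_k mg d = (0.35)(4.86)(10)(9.76) = 166.0 J
Energy reaching the spring: E = 330.97 − 166.0 = 164.95 J
At max compression ½kx² = E ⇒ x = √(2E/k) = √(2 × 164.95/1090) = 0.5501 m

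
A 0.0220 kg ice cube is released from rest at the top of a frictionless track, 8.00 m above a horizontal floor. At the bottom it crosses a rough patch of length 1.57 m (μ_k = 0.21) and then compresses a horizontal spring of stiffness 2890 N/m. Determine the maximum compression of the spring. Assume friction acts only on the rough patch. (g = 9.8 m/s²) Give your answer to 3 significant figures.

x = 0.0338 m

Initial energy: E₁ = mgh = (0.0220)(9.8)(8.00) = 1.7248 J
Friction removes W_f = μ_k mg d = (0.21)(0.0220)(9.8)(1.57) = 0.07108 J
Energy reaching the spring: E = 1.7248 − 0.07108 = 1.6537 J
At max compression ½kx² = E ⇒ x = √(2E/k) = √(2 × 1.6537/2890) = 0.03383 m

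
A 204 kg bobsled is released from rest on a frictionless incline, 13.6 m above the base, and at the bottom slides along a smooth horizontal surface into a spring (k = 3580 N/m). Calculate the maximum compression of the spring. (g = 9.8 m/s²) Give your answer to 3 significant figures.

Gravitational PE at the top equals spring PE at max compression: mgh = ½kx²
x = √(2mgh/k) = √(2 × 204 × 9.8 × 13.6 / 3580) = 3.897 m

x = 3.90 m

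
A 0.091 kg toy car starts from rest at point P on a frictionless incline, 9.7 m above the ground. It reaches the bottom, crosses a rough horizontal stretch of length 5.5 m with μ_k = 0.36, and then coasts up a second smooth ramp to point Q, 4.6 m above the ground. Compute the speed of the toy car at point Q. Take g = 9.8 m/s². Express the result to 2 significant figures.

v = 7.8 m/s

Energy at P: mgh₁ = (0.091)(9.8)(9.7) = 8.6505 J
Friction loss: W_f = μ_k mg d = 1.766 J
At Q: ½mv² + mgh₂ = mgh₁ − W_f
½mv² = 8.6505 − 1.766 − 4.1023 = 2.7824 J
v = √(2 × 2.7824/0.091) = 7.820 m/s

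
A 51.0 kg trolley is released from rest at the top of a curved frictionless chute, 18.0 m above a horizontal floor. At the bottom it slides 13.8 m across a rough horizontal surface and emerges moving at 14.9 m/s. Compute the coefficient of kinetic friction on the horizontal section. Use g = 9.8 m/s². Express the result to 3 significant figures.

Applying the work–energy principle:
mgh = ½mv² + μ_k m g d
mgh = 8996.4 J; ½mv² = 5661.3 J
W_f = 8996.4 − 5661.3 = 3335 J
μ_k = W_f/(mg·d) = 3335/(499.8 × 13.8) = 0.4835

μ_k = 0.484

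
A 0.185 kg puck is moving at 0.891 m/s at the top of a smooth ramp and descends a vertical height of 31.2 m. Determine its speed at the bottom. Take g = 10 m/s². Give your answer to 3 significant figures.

By conservation of mechanical energy, ½mv₀² + mgh = ½mv²
The mass cancels from both sides.
v² = v₀² + 2gh = (0.891)² + 2(10)(31.2) = 624.79
v = √624.79 = 25.00 m/s

v = 25.0 m/s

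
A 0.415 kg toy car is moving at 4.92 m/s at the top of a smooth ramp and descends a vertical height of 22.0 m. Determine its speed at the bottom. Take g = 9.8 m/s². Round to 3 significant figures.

v = 21.3 m/s

Equating total energy at the two states: ½mv₀² + mgh = ½mv²
v² = v₀² + 2gh = (4.92)² + 2(9.8)(22.0) = 455.41
v = √455.41 = 21.34 m/s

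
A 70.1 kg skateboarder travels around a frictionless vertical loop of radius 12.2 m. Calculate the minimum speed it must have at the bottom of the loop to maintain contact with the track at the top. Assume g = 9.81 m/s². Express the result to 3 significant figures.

v = 24.5 m/s

At the top: mg = mv_top²/r ⇒ v_top² = gr = 119.7 m²/s²
Energy from bottom to top (height 2r): ½mv_bot² = ½mv_top² + mg(2r)
v_bot² = gr + 4gr = 5gr = 598.4
v_bot = √(5gr) = 24.46 m/s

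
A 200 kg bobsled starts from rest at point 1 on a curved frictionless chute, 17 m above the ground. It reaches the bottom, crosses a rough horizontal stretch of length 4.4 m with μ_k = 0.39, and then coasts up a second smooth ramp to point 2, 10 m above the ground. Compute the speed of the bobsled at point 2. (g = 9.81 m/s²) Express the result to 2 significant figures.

v = 10 m/s

Energy at 1: mgh₁ = (200)(9.81)(17) = 33354 J
Friction loss: W_f = μ_k mg d = 3367 J
At 2: ½mv² + mgh₂ = mgh₁ − W_f
½mv² = 33354 − 3367 − 19620 = 10367 J
v = √(2 × 10367/200) = 10.18 m/s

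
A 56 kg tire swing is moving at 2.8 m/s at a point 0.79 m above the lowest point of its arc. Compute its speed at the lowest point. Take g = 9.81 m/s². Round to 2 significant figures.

Energy conservation between the two points: ½mv₀² + mgh = ½mv²
v² = v₀² + 2gh = (2.8)² + 2(9.81)(0.79) = 23.340
v = √23.340 = 4.831 m/s

v = 4.8 m/s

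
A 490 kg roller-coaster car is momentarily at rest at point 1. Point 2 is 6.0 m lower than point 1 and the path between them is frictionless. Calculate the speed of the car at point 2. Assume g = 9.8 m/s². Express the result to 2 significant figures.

Equating total energy at the two states: mgh = ½mv²
v = √(2gh) = √(2 × 9.8 × 6.0) = √117.60 = 10.84 m/s

v = 11 m/s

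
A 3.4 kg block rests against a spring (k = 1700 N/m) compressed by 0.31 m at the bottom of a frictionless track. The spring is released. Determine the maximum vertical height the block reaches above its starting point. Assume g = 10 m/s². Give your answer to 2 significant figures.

At maximum height the block is at rest, so ½kx² = mgh
h = kx²/(2mg) = (1700)(0.31)²/(2 × 3.4 × 10) = 2.402 m

h = 2.4 m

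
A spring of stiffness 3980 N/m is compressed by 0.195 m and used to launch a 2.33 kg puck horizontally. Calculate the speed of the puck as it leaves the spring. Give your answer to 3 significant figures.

The puck leaves the spring when the spring is at natural length, so ½kx² = ½mv²
v = x√(k/m) = 0.195 × √(3980/2.33) = 8.059 m/s

v = 8.06 m/s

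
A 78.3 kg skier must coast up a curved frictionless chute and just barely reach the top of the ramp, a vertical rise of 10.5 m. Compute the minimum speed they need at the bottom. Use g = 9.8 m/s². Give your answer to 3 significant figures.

At the top they are momentarily at rest, so all KE converts to PE: ½mv² = mgh
v = √(2gh) = √(2 × 9.8 × 10.5) = 14.35 m/s

v = 14.3 m/s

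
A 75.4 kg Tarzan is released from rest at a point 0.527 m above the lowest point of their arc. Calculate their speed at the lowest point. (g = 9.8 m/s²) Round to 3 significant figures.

v = 3.21 m/s

Energy conservation between the two points: mgh = ½mv²
v = √(2gh) = √(2 × 9.8 × 0.527) = √10.329 = 3.214 m/s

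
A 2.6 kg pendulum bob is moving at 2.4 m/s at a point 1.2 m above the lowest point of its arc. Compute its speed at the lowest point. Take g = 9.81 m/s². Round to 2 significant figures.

v = 5.4 m/s

Equating total energy at the two states: ½mv₀² + mgh = ½mv²
v² = v₀² + 2gh = (2.4)² + 2(9.81)(1.2) = 29.304
v = √29.304 = 5.413 m/s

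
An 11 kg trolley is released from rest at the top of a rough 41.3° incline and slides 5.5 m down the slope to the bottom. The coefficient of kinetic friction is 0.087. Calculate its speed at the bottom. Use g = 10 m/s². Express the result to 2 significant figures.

v = 8.1 m/s

Work–energy: mg(L sinθ) − μ_k(mg cosθ)L = ½mv²
mgh = mgL sinθ = (11)(10)(5.5)sin41.3° = 399.30 J
W_f = μ_k mg cosθ · L = (0.087)(11)(10)cos41.3°·5.5 = 39.54 J
½mv² = 399.30 − 39.54 = 359.76 J
v = √(2 × 359.76/11) = 8.088 m/s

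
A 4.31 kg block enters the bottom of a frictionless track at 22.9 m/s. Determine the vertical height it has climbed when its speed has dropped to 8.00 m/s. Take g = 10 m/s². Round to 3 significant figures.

Energy balance between the two points: ½mv₁² = ½mv₂² + mgh
h = (v₁² − v₂²)/(2g) = (22.9² − 8.00²)/(2 × 10) = 23.02 m

h = 23.0 m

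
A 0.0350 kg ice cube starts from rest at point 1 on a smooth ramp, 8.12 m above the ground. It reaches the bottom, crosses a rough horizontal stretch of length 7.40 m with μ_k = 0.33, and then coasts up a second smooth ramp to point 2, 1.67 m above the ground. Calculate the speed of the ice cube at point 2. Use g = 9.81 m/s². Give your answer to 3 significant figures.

Energy at 1: mgh₁ = (0.0350)(9.81)(8.12) = 2.7880 J
Friction loss: W_f = μ_k mg d = 0.8385 J
At 2: ½mv² + mgh₂ = mgh₁ − W_f
½mv² = 2.7880 − 0.8385 − 0.57339 = 1.3761 J
v = √(2 × 1.3761/0.0350) = 8.868 m/s

v = 8.87 m/s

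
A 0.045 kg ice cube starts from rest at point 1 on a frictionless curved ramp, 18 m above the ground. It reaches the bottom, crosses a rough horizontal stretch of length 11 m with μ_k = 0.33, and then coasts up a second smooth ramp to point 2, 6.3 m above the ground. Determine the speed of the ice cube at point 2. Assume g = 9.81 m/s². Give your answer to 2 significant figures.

v = 13 m/s

Energy at 1: mgh₁ = (0.045)(9.81)(18) = 7.9461 J
Friction loss: W_f = μ_k mg d = 1.602 J
At 2: ½mv² + mgh₂ = mgh₁ − W_f
½mv² = 7.9461 − 1.602 − 2.7811 = 3.5625 J
v = √(2 × 3.5625/0.045) = 12.58 m/s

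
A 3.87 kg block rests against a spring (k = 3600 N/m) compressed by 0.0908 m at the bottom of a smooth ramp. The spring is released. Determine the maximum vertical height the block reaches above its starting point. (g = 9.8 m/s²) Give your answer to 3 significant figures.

h = 0.391 m

At maximum height the block is at rest, so ½kx² = mgh
h = kx²/(2mg) = (3600)(0.0908)²/(2 × 3.87 × 9.8) = 0.3913 m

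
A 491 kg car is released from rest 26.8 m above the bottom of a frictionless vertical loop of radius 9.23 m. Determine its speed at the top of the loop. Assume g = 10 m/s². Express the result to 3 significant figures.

v = 12.9 m/s

Energy conservation: mgh = ½mv_top² + mg(2r)
v_top² = 2g(h − 2r) = 2(10)(26.8 − 18.46) = 166.8
v_top = 12.92 m/s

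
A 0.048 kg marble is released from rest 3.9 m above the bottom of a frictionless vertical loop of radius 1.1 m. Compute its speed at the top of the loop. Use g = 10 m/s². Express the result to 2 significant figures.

v = 5.8 m/s

Energy conservation: mgh = ½mv_top² + mg(2r)
v_top² = 2g(h − 2r) = 2(10)(3.9 − 2.200) = 34.00
v_top = 5.831 m/s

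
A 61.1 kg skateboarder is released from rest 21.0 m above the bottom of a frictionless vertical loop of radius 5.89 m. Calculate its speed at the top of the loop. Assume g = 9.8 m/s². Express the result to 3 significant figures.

Energy conservation: mgh = ½mv_top² + mg(2r)
v_top² = 2g(h − 2r) = 2(9.8)(21.0 − 11.78) = 180.7
v_top = 13.44 m/s

v = 13.4 m/s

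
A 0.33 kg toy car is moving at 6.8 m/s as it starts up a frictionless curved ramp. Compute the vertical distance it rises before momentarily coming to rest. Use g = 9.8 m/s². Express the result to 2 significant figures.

h = 2.4 m

By energy conservation, ½mv² = mgh
h = v²/(2g) = 6.8²/(2 × 9.8) = 2.359 m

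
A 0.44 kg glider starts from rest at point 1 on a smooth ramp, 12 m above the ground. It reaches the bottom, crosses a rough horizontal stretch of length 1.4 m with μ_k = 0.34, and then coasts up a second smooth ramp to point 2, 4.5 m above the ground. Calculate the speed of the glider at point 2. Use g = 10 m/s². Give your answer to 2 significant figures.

Energy at 1: mgh₁ = (0.44)(10)(12) = 52.800 J
Friction loss: W_f = μ_k mg d = 2.094 J
At 2: ½mv² + mgh₂ = mgh₁ − W_f
½mv² = 52.800 − 2.094 − 19.800 = 30.906 J
v = √(2 × 30.906/0.44) = 11.85 m/s

v = 12 m/s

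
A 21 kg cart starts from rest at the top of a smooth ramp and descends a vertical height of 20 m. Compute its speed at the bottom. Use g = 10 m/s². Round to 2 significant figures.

By conservation of mechanical energy, mgh = ½mv²
The mass cancels from both sides.
v = √(2gh) = √(2 × 10 × 20) = √400.00 = 20.00 m/s

v = 20 m/s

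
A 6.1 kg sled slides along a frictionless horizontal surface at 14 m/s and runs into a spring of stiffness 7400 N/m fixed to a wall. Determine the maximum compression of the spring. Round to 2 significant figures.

Conservation of energy between contact and max compression: ½mv² = ½kx²
x = v√(m/k) = 14 × √(6.1/7400) = 0.4020 m

x = 0.40 m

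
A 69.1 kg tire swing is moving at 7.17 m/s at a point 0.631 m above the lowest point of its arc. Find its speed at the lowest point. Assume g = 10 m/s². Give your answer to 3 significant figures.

v = 8.00 m/s

Energy conservation between the two points: ½mv₀² + mgh = ½mv²
v² = v₀² + 2gh = (7.17)² + 2(10)(0.631) = 64.029
v = √64.029 = 8.002 m/s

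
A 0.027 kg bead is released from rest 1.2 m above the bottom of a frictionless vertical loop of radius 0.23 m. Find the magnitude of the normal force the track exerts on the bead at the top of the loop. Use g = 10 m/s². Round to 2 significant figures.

Energy from release to top (height 2r): mgh = ½mv_top² + mg(2r)
v_top² = 2g(h − 2r) = 2(10)(1.2 − 0.4600) = 14.800 m²/s²
At the top, both N and weight point toward the centre: N + mg = mv_top²/r
N = m(v_top²/r − g) = 0.027(14.800/0.23 − 10) = 1.467 N

N = 1.5 N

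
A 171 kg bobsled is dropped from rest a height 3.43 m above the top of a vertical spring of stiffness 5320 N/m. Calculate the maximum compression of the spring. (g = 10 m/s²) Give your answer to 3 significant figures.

x = 1.84 m

Take the reference level at the top of the uncompressed spring. At max compression the bobsled has fallen H + x and is momentarily at rest:
mg(H + x) = ½kx²
½(5320)x² − (171)(10)x − (171)(10)(3.43) = 0
2660x² − 1710x − 5865 = 0
x = [1710 + √(2.924e+06 + 6.2407e+07)]/(2 × 2660) = 1.841 m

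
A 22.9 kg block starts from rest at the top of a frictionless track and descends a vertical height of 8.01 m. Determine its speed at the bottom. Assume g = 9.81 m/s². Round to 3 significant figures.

v = 12.5 m/s

Equating total energy at the two states: mgh = ½mv²
v = √(2gh) = √(2 × 9.81 × 8.01) = √157.16 = 12.54 m/s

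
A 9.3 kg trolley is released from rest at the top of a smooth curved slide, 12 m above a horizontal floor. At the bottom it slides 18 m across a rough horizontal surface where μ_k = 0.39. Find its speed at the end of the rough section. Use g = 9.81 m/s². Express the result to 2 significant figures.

Energy at the top = energy at the end + work done against friction:
mgh = ½mv² + μ_k m g d
W_f = μ_k mg d = (0.39)(9.3)(9.81)(18) = 640.5 J
½mv² = mgh − W_f = 1094.8 − 640.5 = 454.34 J
v = √(2 × 454.34/9.3) = 9.885 m/s

v = 9.9 m/s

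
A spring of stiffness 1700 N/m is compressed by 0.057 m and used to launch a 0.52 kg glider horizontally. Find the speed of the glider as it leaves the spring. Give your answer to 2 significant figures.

v = 3.3 m/s

Spring PE converts entirely to kinetic energy: ½kx² = ½mv²
v = x√(k/m) = 0.057 × √(1700/0.52) = 3.259 m/s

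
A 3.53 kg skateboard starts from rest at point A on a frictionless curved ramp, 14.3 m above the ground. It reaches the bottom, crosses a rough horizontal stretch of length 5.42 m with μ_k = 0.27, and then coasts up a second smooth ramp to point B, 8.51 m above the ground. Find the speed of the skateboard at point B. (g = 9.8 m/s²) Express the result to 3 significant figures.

v = 9.21 m/s

Energy at A: mgh₁ = (3.53)(9.8)(14.3) = 494.69 J
Friction loss: W_f = μ_k mg d = 50.62 J
At B: ½mv² + mgh₂ = mgh₁ − W_f
½mv² = 494.69 − 50.62 − 294.39 = 149.67 J
v = √(2 × 149.67/3.53) = 9.209 m/s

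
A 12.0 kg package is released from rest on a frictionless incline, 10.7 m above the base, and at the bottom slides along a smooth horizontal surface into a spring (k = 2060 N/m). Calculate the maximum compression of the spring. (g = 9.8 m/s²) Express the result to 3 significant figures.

Energy conservation (no friction) from release to max compression: mgh = ½kx²
x = √(2mgh/k) = √(2 × 12.0 × 9.8 × 10.7 / 2060) = 1.105 m

x = 1.11 m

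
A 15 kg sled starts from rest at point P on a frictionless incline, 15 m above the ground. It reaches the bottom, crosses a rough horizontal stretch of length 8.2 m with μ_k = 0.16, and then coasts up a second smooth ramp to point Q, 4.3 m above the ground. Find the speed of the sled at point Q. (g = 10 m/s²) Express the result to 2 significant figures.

Energy at P: mgh₁ = (15)(10)(15) = 2250.0 J
Friction loss: W_f = μ_k mg d = 196.8 J
At Q: ½mv² + mgh₂ = mgh₁ − W_f
½mv² = 2250.0 − 196.8 − 645.00 = 1408.2 J
v = √(2 × 1408.2/15) = 13.70 m/s

v = 14 m/s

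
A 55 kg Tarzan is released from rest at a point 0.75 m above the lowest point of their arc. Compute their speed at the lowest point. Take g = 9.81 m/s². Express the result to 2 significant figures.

Mechanical energy is conserved (no friction): mgh = ½mv²
v = √(2gh) = √(2 × 9.81 × 0.75) = √14.715 = 3.836 m/s

v = 3.8 m/s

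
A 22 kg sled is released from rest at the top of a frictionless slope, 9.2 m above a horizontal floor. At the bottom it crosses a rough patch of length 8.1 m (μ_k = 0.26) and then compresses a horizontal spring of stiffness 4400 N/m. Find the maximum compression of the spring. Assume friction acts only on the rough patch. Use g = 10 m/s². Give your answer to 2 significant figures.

Initial energy: E₁ = mgh = (22)(10)(9.2) = 2024.0 J
Friction removes W_f = μ_k mg d = (0.26)(22)(10)(8.1) = 463.3 J
Energy reaching the spring: E = 2024.0 − 463.3 = 1560.7 J
At max compression ½kx² = E ⇒ x = √(2E/k) = √(2 × 1560.7/4400) = 0.8423 m

x = 0.84 m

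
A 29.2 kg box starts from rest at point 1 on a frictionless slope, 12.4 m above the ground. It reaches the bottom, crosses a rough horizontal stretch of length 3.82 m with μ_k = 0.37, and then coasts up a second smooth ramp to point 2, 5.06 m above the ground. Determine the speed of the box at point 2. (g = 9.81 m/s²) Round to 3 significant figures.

v = 10.8 m/s

Energy at 1: mgh₁ = (29.2)(9.81)(12.4) = 3552.0 J
Friction loss: W_f = μ_k mg d = 404.9 J
At 2: ½mv² + mgh₂ = mgh₁ − W_f
½mv² = 3552.0 − 404.9 − 1449.4 = 1697.7 J
v = √(2 × 1697.7/29.2) = 10.78 m/s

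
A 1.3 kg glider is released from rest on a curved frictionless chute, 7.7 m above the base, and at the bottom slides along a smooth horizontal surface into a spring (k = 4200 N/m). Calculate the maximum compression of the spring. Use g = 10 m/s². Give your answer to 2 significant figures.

Gravitational PE at the top equals spring PE at max compression: mgh = ½kx²
x = √(2mgh/k) = √(2 × 1.3 × 10 × 7.7 / 4200) = 0.2183 m

x = 0.22 m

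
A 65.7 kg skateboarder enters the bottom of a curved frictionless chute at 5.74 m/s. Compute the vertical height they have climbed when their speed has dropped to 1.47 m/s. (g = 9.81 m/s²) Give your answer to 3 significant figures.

Conservation of energy: ½mv₁² = ½mv₂² + mgh
h = (v₁² − v₂²)/(2g) = (5.74² − 1.47²)/(2 × 9.81) = 1.569 m

h = 1.57 m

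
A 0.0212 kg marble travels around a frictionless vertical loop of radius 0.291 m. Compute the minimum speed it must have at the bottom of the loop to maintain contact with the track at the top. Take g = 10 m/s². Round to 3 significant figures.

At the top: mg = mv_top²/r ⇒ v_top² = gr = 2.910 m²/s²
Energy from bottom to top (height 2r): ½mv_bot² = ½mv_top² + mg(2r)
v_bot² = gr + 4gr = 5gr = 14.55
v_bot = √(5gr) = 3.814 m/s

v = 3.81 m/s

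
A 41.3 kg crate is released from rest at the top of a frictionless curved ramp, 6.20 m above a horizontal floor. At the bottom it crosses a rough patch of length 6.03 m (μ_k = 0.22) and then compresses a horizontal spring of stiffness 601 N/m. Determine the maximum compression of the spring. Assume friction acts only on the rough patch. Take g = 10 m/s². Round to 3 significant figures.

x = 2.59 m

Initial energy: E₁ = mgh = (41.3)(10)(6.20) = 2560.6 J
Friction removes W_f = μ_k mg d = (0.22)(41.3)(10)(6.03) = 547.9 J
Energy reaching the spring: E = 2560.6 − 547.9 = 2012.7 J
At max compression ½kx² = E ⇒ x = √(2E/k) = √(2 × 2012.7/601) = 2.588 m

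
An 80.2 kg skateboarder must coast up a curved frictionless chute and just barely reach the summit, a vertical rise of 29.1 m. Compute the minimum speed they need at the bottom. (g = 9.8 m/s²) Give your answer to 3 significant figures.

v = 23.9 m/s

At the top they are momentarily at rest, so all KE converts to PE: ½mv² = mgh
v = √(2gh) = √(2 × 9.8 × 29.1) = 23.88 m/s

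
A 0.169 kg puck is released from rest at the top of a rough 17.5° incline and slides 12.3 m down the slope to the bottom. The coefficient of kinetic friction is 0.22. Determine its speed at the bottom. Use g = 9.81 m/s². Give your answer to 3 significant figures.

v = 4.68 m/s

Work–energy: mg(L sinθ) − μ_k(mg cosθ)L = ½mv²
mgh = mgL sinθ = (0.169)(9.81)(12.3)sin17.5° = 6.1320 J
W_f = μ_k mg cosθ · L = (0.22)(0.169)(9.81)cos17.5°·12.3 = 4.279 J
½mv² = 6.1320 − 4.279 = 1.8534 J
v = √(2 × 1.8534/0.169) = 4.683 m/s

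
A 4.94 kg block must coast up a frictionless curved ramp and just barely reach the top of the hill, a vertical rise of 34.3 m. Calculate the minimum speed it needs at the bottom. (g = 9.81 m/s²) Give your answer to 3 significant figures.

v = 25.9 m/s

At the top it is momentarily at rest, so all KE converts to PE: ½mv² = mgh
v = √(2gh) = √(2 × 9.81 × 34.3) = 25.94 m/s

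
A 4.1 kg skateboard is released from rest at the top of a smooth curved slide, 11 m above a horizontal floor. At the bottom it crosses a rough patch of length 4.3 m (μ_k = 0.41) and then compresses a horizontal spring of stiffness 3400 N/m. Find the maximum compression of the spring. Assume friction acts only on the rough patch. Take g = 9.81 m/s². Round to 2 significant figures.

Initial energy: E₁ = mgh = (4.1)(9.81)(11) = 442.43 J
Friction removes W_f = μ_k mg d = (0.41)(4.1)(9.81)(4.3) = 70.91 J
Energy reaching the spring: E = 442.43 − 70.91 = 371.52 J
At max compression ½kx² = E ⇒ x = √(2E/k) = √(2 × 371.52/3400) = 0.4675 m

x = 0.47 m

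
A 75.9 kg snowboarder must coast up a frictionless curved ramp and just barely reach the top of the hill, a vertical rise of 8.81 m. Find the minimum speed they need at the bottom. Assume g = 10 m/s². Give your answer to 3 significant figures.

v = 13.3 m/s

At the top they are momentarily at rest, so all KE converts to PE: ½mv² = mgh
v = √(2gh) = √(2 × 10 × 8.81) = 13.27 m/s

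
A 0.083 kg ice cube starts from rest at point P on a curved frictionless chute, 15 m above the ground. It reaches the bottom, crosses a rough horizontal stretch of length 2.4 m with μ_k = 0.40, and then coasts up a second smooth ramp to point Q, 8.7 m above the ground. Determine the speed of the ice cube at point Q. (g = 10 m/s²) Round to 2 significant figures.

Energy at P: mgh₁ = (0.083)(10)(15) = 12.450 J
Friction loss: W_f = μ_k mg d = 0.7968 J
At Q: ½mv² + mgh₂ = mgh₁ − W_f
½mv² = 12.450 − 0.7968 − 7.2210 = 4.4322 J
v = √(2 × 4.4322/0.083) = 10.33 m/s

v = 10 m/s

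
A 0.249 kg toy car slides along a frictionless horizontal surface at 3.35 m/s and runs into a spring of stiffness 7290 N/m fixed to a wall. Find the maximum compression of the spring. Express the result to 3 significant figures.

x = 0.0196 m

Conservation of energy between contact and max compression: ½mv² = ½kx²
x = v√(m/k) = 3.35 × √(0.249/7290) = 0.01958 m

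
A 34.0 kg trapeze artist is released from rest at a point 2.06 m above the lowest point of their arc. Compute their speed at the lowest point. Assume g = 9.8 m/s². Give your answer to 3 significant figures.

Equating total energy at the two states: mgh = ½mv²
The mass cancels from both sides.
v = √(2gh) = √(2 × 9.8 × 2.06) = √40.376 = 6.354 m/s

v = 6.35 m/s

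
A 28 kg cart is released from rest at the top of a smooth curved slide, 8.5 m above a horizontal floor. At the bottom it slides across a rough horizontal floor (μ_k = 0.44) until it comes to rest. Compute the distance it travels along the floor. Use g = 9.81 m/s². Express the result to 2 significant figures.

d = 19 m

Energy bookkeeping (friction removes W_f = μ_k N d):
At rest all PE has been dissipated by friction: mgh = μ_k m g d
d = h/μ_k = 8.5/0.44 = 19.32 m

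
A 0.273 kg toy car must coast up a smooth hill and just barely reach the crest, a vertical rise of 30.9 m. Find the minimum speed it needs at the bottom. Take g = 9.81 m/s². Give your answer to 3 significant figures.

v = 24.6 m/s

At the top it is momentarily at rest, so all KE converts to PE: ½mv² = mgh
v = √(2gh) = √(2 × 9.81 × 30.9) = 24.62 m/s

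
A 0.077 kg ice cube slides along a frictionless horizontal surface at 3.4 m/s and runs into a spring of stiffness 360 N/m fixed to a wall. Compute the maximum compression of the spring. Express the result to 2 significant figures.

x = 0.050 m

At max compression the cube is momentarily at rest: ½mv² = ½kx²
x = v√(m/k) = 3.4 × √(0.077/360) = 0.04972 m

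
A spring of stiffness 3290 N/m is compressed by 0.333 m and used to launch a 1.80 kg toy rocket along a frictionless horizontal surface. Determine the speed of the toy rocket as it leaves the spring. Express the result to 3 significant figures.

v = 14.2 m/s

Spring PE converts entirely to kinetic energy: ½kx² = ½mv²
v = x√(k/m) = 0.333 × √(3290/1.80) = 14.24 m/s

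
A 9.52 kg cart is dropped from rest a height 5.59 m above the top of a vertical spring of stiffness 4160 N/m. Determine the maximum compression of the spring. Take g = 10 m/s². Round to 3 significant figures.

Let x be the compression. The total drop is H + x, and the cart is instantaneously at rest at max compression, so energy conservation gives:
mg(H + x) = ½kx²
½(4160)x² − (9.52)(10)x − (9.52)(10)(5.59) = 0
2080x² − 95.20x − 532.2 = 0
x = [95.20 + √(9063 + 4.4276e+06)]/(2 × 2080) = 0.5292 m

x = 0.529 m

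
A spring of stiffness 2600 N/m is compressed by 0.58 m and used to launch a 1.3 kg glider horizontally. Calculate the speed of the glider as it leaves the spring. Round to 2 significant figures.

The glider leaves the spring when the spring is at natural length, so ½kx² = ½mv²
v = x√(k/m) = 0.58 × √(2600/1.3) = 25.94 m/s

v = 26 m/s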